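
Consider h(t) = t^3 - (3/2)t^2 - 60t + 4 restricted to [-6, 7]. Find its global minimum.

The derivative is 3t^2 - 3t - 60, which vanishes at t = -4 and t = 5.
Compare values at every candidate in [-6, 7]: h(-6) = 94,  h(-4) = 156,  h(5) = -417/2,  h(7) = -293/2.
The minimum over the interval is -417/2, attained at t = 5.

-417/2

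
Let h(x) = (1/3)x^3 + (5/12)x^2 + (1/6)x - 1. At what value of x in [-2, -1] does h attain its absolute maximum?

-1

The derivative is x^2 + (5/6)x + 1/6, which has no zeros in [-2, -1].
Candidates: h(-2) = -7/3, h(-1) = -13/12.
The maximum over the interval is -13/12, attained at x = -1.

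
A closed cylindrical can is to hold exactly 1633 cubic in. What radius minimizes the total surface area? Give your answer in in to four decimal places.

6.3817

With radius r and height h, πr²h = 1633 so h = 1633/(πr²), and S(r) = 2πr² + 2πrh = 2πr² + 2·1633/r.
S'(r) = 4πr − 2·1633/r² = 0 ⇒ r³ = 1633/(2π), so r ≈ 6.3817 and h = 2r ≈ 12.7634.
S''(r) = 4π + 4·1633/r³ > 0, so this is the minimum; S ≈ 767.6655.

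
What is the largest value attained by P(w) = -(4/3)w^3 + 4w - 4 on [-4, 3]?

196/3

Differentiating, P'(w) = -4w^2 + 4; which vanishes at w = -1 and w = 1.
Compare values at every candidate in [-4, 3]: P(-4) = 196/3, P(-1) = -20/3, P(1) = -4/3, P(3) = -28.
So the maximum is P(-4) = 196/3.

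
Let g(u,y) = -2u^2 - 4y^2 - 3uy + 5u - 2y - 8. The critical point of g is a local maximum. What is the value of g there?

∂g/∂u = -4u - 3y + 5 = 0 and ∂g/∂y = -3u - 8y - 2 = 0, so (u, y) = (2, -1).
The Hessian has g_{uu} = -4, g_{yy} = -8, g_{uy} = -3, giving D = 23 > 0 with g_{uu} < 0, so the point is a local maximum.
g(2, -1) = -2.

-2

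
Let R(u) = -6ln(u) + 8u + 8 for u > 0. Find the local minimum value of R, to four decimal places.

R'(u) = -6/u + 8 = 0 gives u = 3/4.
R''(u) = 6/u², which is positive for u > 0, so this is a local minimum.
R(3/4) = -6·ln(3/4) + 6 + 8 ≈ 15.7261.

15.7261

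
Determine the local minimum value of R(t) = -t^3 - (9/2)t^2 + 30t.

-275/2

R'(t) = -3t^2 - 9t + 30 = 0 at t = -5, 2.
Since R''(t) = -6t - 9, we get R''(-5) = 21 > 0 ⇒ local minimum; R''(2) = -21 < 0 ⇒ local maximum.
Thus R has its local minimum at t = -5, with value -275/2.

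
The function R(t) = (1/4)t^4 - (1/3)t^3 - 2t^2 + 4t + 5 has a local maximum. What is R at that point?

R'(t) = t^3 - t^2 - 4t + 4 = 0 at t = -2, 1, 2.
Since R''(t) = 3t^2 - 2t - 4, we get R''(-2) = 12 > 0 ⇒ local minimum; R''(1) = -3 < 0 ⇒ local maximum; R''(2) = 4 > 0 ⇒ local minimum.
The local maximum is R(1) = 83/12.

83/12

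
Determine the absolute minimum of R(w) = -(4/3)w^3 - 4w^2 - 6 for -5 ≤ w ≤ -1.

-34/3

R'(w) = -4w^2 - 8w, whose only zero in [-5, -1] is w = -2.
Compare values at every candidate in [-5, -1]: R(-5) = 182/3,  R(-2) = -34/3,  R(-1) = -26/3.
Hence the absolute minimum is -34/3 at w = -2.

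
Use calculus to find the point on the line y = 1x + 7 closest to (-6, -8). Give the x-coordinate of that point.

Minimize D(x)^2 = (x + 6)^2 + (x + 15)^2.
d/dx[D^2] = 2(x + 6) + 2·1·(x + 15) = 0 ⇒ x = -21/2.
Then y = -7/2 and the distance is √(81/2) ≈ 6.3640.

-21/2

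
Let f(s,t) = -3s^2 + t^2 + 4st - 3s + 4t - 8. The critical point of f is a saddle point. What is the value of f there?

-215/28

∂f/∂s = -6s + 4t - 3 = 0 and ∂f/∂t = 4s + 2t + 4 = 0, so (s, t) = (-11/14, -3/7).
The Hessian has f_{ss} = -6, f_{tt} = 2, f_{st} = 4, giving D = -28 < 0, so the point is a saddle point.
f(-11/14, -3/7) = -215/28.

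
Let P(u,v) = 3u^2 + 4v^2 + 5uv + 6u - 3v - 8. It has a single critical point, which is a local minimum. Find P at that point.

∂P/∂u = 6u + 5v + 6 = 0 and ∂P/∂v = 5u + 8v - 3 = 0, so (u, v) = (-63/23, 48/23).
The Hessian has P_{uu} = 6, P_{vv} = 8, P_{uv} = 5, giving D = 23 > 0 with P_{uu} > 0, so the point is a local minimum.
P(-63/23, 48/23) = -445/23.

-445/23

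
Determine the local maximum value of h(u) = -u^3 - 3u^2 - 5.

-5

h'(u) = -3u^2 - 6u. Setting h'(u) = 0 gives u ∈ {-2, 0}.
Second-derivative test with h''(u) = -6u - 6: h''(-2) = 6 > 0 ⇒ local minimum; h''(0) = -6 < 0 ⇒ local maximum.
The local maximum is h(0) = -5.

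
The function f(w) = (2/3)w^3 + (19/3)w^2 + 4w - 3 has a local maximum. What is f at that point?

57

f'(w) = 2w^2 + (38/3)w + 4. Setting f'(w) = 0 gives w ∈ {-6, -1/3}.
f''(w) = 4w + 38/3. f''(-6) = -34/3 < 0 ⇒ local maximum; f''(-1/3) = 34/3 > 0 ⇒ local minimum.
The local maximum is f(-6) = 57.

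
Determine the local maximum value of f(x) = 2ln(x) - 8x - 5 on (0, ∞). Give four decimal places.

-9.7726

f'(x) = 2/x − 8 = 0 gives x = 1/4.
f''(x) = -2/x², which is negative for x > 0, so this is a local maximum.
f(1/4) = 2·ln(1/4) - 2 - 5 ≈ -9.7726.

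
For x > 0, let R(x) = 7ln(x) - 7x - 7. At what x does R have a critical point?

1

R'(x) = 7/x − 7 = 0 gives x = 1.
R''(x) = -7/x², which is negative for x > 0, so this is a local maximum.
R(1) = 7·ln(1) - 7 - 7 ≈ -14.0000.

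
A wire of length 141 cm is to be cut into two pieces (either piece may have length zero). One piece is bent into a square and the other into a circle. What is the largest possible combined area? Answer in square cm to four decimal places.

Let x be the length used for the square. Square side x/4; circle radius (141−x)/(2π).
A(x) = (x/4)² + π·((141−x)/(2π))² = x²/16 + (141−x)²/(4π) for 0 ≤ x ≤ 141. A'(x) = x/8 − (141−x)/(2π) = 0 gives x = 4·141/(π+4) ≈ 78.9740.
A'' > 0, so the interior critical point is a minimum; the maximum is at an endpoint. A(0) = 1582.0797 and A(141) = 1242.5625, so the largest area is 1582.0797.

1582.0797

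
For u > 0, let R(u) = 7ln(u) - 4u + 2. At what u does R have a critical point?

7/4

R'(u) = 7/u − 4 = 0 gives u = 7/4.
R''(u) = -7/u², which is negative for u > 0, so this is a local maximum.
R(7/4) = 7·ln(7/4) - 7 + 2 ≈ -1.0827.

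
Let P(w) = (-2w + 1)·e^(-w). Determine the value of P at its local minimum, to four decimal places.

P'(w) = (-2)·e^(-w) + (-2w + 1)·(-1)·e^(-w) = (2w - 3)·e^(-w). Since e^(-w) > 0, the only critical point is w = 3/2.
P''(3/2) has the same sign as 2 > 0, so this is a local minimum.
P(3/2) = (-2)·e^(-3/2) ≈ -0.4463.

-0.4463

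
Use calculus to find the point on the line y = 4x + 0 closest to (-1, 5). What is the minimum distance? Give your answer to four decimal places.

Minimize D(x)^2 = (x + 1)^2 + (4x - 5)^2.
d/dx[D^2] = 2(x + 1) + 2·4·(4x - 5) = 0 ⇒ x = 19/17.
Then y = 76/17 and the distance is √(81/17) ≈ 2.1828.

2.1828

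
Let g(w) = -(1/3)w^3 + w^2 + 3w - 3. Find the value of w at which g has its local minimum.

g'(w) = -w^2 + 2w + 3 = 0 at w = -1, 3.
Since g''(w) = -2w + 2, we get g''(-1) = 4 > 0 ⇒ local minimum; g''(3) = -4 < 0 ⇒ local maximum.
So the local minimum value is g(-1) = -14/3.

-1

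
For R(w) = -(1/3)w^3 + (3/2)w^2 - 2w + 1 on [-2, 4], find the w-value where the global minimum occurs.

R'(w) = -w^2 + 3w - 2, which vanishes at w = 1 and w = 2.
Candidates: R(-2) = 41/3,  R(1) = 1/6,  R(2) = 1/3,  R(4) = -13/3.
The minimum over the interval is -13/3, attained at w = 4.

4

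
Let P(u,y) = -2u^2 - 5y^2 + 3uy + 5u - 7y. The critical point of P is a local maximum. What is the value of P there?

118/31

∂P/∂u = -4u + 3y + 5 = 0 and ∂P/∂y = 3u - 10y - 7 = 0, so (u, y) = (29/31, -13/31).
The Hessian has P_{uu} = -4, P_{yy} = -10, P_{uy} = 3, giving D = 31 > 0 with P_{uu} < 0, so the point is a local maximum.
P(29/31, -13/31) = 118/31.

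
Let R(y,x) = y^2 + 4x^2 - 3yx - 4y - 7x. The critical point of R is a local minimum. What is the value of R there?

-197/7

∂R/∂y = 2y - 3x - 4 = 0 and ∂R/∂x = -3y + 8x - 7 = 0, so (y, x) = (53/7, 26/7).
The Hessian has R_{yy} = 2, R_{xx} = 8, R_{yx} = -3, giving D = 7 > 0 with R_{yy} > 0, so the point is a local minimum.
R(53/7, 26/7) = -197/7.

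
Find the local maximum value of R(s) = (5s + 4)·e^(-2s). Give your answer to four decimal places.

Differentiating with the product rule gives R'(s) = (-10s - 3)·e^(-2s). Since e^(-2s) > 0, the only critical point is s = -3/10.
R''(-3/10) has the same sign as -10 < 0, so this is a local maximum.
R(-3/10) = (5/2)·e^(3/5) ≈ 4.5553.

4.5553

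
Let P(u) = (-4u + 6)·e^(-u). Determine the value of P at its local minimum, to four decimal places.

-0.3283

Differentiating with the product rule gives P'(u) = (4u - 10)·e^(-u). Since e^(-u) > 0, the only critical point is u = 5/2.
P''(5/2) has the same sign as 4 > 0, so this is a local minimum.
P(5/2) = (-4)·e^(-5/2) ≈ -0.3283.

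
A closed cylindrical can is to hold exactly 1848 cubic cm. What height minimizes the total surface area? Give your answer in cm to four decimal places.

With radius r and height h, πr²h = 1848 so h = 1848/(πr²), and S(r) = 2πr² + 2πrh = 2πr² + 2·1848/r.
S'(r) = 4πr − 2·1848/r² = 0 ⇒ r³ = 1848/(2π), so r ≈ 6.6503 and h = 2r ≈ 13.3006.
S''(r) = 4π + 4·1848/r³ > 0, so this is the minimum; S ≈ 833.6476.

13.3006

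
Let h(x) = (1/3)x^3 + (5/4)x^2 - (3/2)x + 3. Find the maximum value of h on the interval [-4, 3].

Differentiating, h'(x) = x^2 + (5/2)x - 3/2; which vanishes at x = -3 and x = 1/2.
Compare values at every candidate in [-4, 3]: h(-4) = 23/3; h(-3) = 39/4; h(1/2) = 125/48; h(3) = 75/4.
Hence the absolute maximum is 75/4 at x = 3.

75/4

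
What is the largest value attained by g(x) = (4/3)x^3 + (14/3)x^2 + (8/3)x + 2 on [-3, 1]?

Differentiating, g'(x) = 4x^2 + (28/3)x + 8/3; which vanishes at x = -2 and x = -1/3.
Compare values at every candidate in [-3, 1]: g(-3) = 0; g(-2) = 14/3; g(-1/3) = 128/81; g(1) = 32/3.
So the maximum is g(1) = 32/3.

32/3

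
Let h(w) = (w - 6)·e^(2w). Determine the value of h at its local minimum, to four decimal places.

-29937.0709

Differentiating with the product rule gives h'(w) = (2w - 11)·e^(2w). Since e^(2w) > 0, the only critical point is w = 11/2.
h''(11/2) has the same sign as 2 > 0, so this is a local minimum.
h(11/2) = (-1/2)·e^(11) ≈ -29937.0709.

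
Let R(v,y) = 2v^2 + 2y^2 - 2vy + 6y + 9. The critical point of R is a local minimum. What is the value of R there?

3

∂R/∂v = 4v - 2y = 0 and ∂R/∂y = -2v + 4y + 6 = 0, so (v, y) = (-1, -2).
The Hessian has R_{vv} = 4, R_{yy} = 4, R_{vy} = -2, giving D = 12 > 0 with R_{vv} > 0, so the point is a local minimum.
R(-1, -2) = 3.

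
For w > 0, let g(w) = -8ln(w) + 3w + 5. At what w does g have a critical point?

8/3

g'(w) = -8/w + 3 = 0 gives w = 8/3.
g''(w) = 8/w², which is positive for w > 0, so this is a local minimum.
g(8/3) = -8·ln(8/3) + 8 + 5 ≈ 5.1534.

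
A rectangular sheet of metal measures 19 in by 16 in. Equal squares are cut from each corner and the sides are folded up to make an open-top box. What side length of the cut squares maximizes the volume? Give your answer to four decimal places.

2.8847

With cut size x, the volume is V(x) = x(19 − 2x)(16 − 2x) for 0 < x < 8.
V'(x) = 12x^2 − 140x + 304. Setting V'(x) = 0 gives x ≈ 2.8847 (the root in (0, 8)).
V''(x) = 24x − 140 is negative there, so this is the maximum; V ≈ 390.4643.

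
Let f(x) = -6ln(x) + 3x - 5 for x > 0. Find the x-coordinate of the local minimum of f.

f'(x) = -6/x + 3 = 0 gives x = 2.
f''(x) = 6/x², which is positive for x > 0, so this is a local minimum.
f(2) = -6·ln(2) + 6 - 5 ≈ -3.1589.

2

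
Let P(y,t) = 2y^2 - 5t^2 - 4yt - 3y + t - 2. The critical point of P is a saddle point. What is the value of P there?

∂P/∂y = 4y - 4t - 3 = 0 and ∂P/∂t = -4y - 10t + 1 = 0, so (y, t) = (17/28, -1/7).
The Hessian has P_{yy} = 4, P_{tt} = -10, P_{yt} = -4, giving D = -56 < 0, so the point is a saddle point.
P(17/28, -1/7) = -167/56.

-167/56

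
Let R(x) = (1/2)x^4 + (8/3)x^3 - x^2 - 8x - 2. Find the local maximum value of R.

R'(x) = 2x^3 + 8x^2 - 2x - 8 = 0 at x = -4, -1, 1.
R''(x) = 6x^2 + 16x - 2. R''(-4) = 30 > 0 ⇒ local minimum; R''(-1) = -12 < 0 ⇒ local maximum; R''(1) = 20 > 0 ⇒ local minimum.
The local maximum is R(-1) = 17/6.

17/6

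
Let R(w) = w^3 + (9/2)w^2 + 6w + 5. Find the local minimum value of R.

R'(w) = 3w^2 + 9w + 6 = 0 at w = -2, -1.
Second-derivative test with R''(w) = 6w + 9: R''(-2) = -3 < 0 ⇒ local maximum; R''(-1) = 3 > 0 ⇒ local minimum.
So the local minimum value is R(-1) = 5/2.

5/2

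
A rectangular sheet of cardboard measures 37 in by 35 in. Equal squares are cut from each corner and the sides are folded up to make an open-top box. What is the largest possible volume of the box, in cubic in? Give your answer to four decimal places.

3450.0035

With cut size x, the volume is V(x) = x(37 − 2x)(35 − 2x) for 0 < x < 17.5.
V'(x) = 12x^2 − 288x + 1295. Setting V'(x) = 0 gives x ≈ 5.9931 (the root in (0, 17.5)).
V''(x) = 24x − 288 is negative there, so this is the maximum; V ≈ 3450.0035.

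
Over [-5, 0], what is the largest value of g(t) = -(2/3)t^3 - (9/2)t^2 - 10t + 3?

Differentiating, g'(t) = -2t^2 - 9t - 10; which vanishes at t = -5/2 and t = -2.
Candidates: g(-5) = 143/6, g(-5/2) = 247/24, g(-2) = 31/3, g(0) = 3.
Hence the absolute maximum is 143/6 at t = -5.

143/6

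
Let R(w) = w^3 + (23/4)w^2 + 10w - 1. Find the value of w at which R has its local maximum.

-5/2

R'(w) = 3w^2 + (23/2)w + 10. Setting R'(w) = 0 gives w ∈ {-5/2, -4/3}.
Since R''(w) = 6w + 23/2, we get R''(-5/2) = -7/2 < 0 ⇒ local maximum; R''(-4/3) = 7/2 > 0 ⇒ local minimum.
So the local maximum value is R(-5/2) = -91/16.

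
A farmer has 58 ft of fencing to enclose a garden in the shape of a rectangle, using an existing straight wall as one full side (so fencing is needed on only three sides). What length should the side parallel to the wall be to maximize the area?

29

Let the sides perpendicular to the wall have length x and the parallel side y, so 2x + y = 58 and the area is A = xy = x(58 − 2x).
A'(x) = 58 − 4x = 0 gives x = 29/2, and A''(x) = −4 < 0 confirms a maximum.
Then y = 58 − 2·29/2 = 29 and A = 841/2.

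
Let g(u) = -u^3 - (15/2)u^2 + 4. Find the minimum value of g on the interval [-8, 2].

-117/2

The derivative is -3u^2 - 15u, which vanishes at u = -5 and u = 0.
Compare values at every candidate in [-8, 2]: g(-8) = 36,  g(-5) = -117/2,  g(0) = 4,  g(2) = -34.
The minimum over the interval is -117/2, attained at u = -5.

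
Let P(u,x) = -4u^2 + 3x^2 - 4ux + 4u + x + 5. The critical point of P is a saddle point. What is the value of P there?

∂P/∂u = -8u - 4x + 4 = 0 and ∂P/∂x = -4u + 6x + 1 = 0, so (u, x) = (7/16, 1/8).
The Hessian has P_{uu} = -8, P_{xx} = 6, P_{ux} = -4, giving D = -64 < 0, so the point is a saddle point.
P(7/16, 1/8) = 95/16.

95/16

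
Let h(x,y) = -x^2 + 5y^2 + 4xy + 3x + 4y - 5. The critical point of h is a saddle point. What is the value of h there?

∂h/∂x = -2x + 4y + 3 = 0 and ∂h/∂y = 4x + 10y + 4 = 0, so (x, y) = (7/18, -5/9).
The Hessian has h_{xx} = -2, h_{yy} = 10, h_{xy} = 4, giving D = -36 < 0, so the point is a saddle point.
h(7/18, -5/9) = -199/36.

-199/36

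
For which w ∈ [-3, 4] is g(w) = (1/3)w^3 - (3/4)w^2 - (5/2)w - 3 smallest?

-3

The derivative is w^2 - (3/2)w - 5/2, which vanishes at w = -1 and w = 5/2.
Candidates: g(-3) = -45/4, g(-1) = -19/12, g(5/2) = -419/48, g(4) = -11/3.
Hence the absolute minimum is -45/4 at w = -3.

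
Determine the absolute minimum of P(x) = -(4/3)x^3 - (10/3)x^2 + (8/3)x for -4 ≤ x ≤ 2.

Differentiating, P'(x) = -4x^2 - (20/3)x + 8/3; which vanishes at x = -2 and x = 1/3.
Candidates: P(-4) = 64/3, P(-2) = -8, P(1/3) = 38/81, P(2) = -56/3.
So the minimum is P(2) = -56/3.

-56/3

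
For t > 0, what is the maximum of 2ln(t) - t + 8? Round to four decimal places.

7.3863

g'(t) = 2/t − 1 = 0 gives t = 2.
g''(t) = -2/t², which is negative for t > 0, so this is a local maximum.
g(2) = 2·ln(2) - 2 + 8 ≈ 7.3863.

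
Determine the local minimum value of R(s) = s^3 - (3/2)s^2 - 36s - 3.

-107

Critical points: R'(s) = 3s^2 - 3s - 36 vanishes at s = -3, 4.
R''(s) = 6s - 3. R''(-3) = -21 < 0 ⇒ local maximum; R''(4) = 21 > 0 ⇒ local minimum.
So the local minimum value is R(4) = -107.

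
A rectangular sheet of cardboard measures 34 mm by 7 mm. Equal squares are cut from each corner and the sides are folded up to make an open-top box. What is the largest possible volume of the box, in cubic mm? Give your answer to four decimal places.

187.4235

With cut size x, the volume is V(x) = x(34 − 2x)(7 − 2x) for 0 < x < 3.5.
V'(x) = 12x^2 − 164x + 238. Setting V'(x) = 0 gives x ≈ 1.6506 (the root in (0, 3.5)).
V''(x) = 24x − 164 is negative there, so this is the maximum; V ≈ 187.4235.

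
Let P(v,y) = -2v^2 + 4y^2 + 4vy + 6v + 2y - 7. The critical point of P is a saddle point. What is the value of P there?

-31/6

∂P/∂v = -4v + 4y + 6 = 0 and ∂P/∂y = 4v + 8y + 2 = 0, so (v, y) = (5/6, -2/3).
The Hessian has P_{vv} = -4, P_{yy} = 8, P_{vy} = 4, giving D = -48 < 0, so the point is a saddle point.
P(5/6, -2/3) = -31/6.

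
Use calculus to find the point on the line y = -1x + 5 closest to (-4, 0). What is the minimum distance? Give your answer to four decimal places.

Minimize D(x)^2 = (x + 4)^2 + (-x + 5)^2.
d/dx[D^2] = 2(x + 4) + 2·(-1)·(-x + 5) = 0 ⇒ x = 1/2.
Then y = 9/2 and the distance is √(81/2) ≈ 6.3640.

6.3640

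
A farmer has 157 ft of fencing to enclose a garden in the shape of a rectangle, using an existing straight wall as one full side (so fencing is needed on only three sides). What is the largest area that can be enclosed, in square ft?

24649/8

Let the sides perpendicular to the wall have length x and the parallel side y, so 2x + y = 157 and the area is A = xy = x(157 − 2x).
A'(x) = 157 − 4x = 0 gives x = 157/4, and A''(x) = −4 < 0 confirms a maximum.
Then y = 157 − 2·157/4 = 157/2 and A = 24649/8.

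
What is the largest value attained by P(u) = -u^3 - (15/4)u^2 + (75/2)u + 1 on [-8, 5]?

Differentiating, P'(u) = -3u^2 - (15/2)u + 75/2; which vanishes at u = -5 and u = 5/2.
Compare values at every candidate in [-8, 5]: P(-8) = -27,  P(-5) = -621/4,  P(5/2) = 891/16,  P(5) = -121/4.
The maximum over the interval is 891/16, attained at u = 5/2.

891/16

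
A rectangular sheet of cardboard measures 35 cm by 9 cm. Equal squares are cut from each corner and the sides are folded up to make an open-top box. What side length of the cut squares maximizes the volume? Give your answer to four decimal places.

2.0866

With cut size x, the volume is V(x) = x(35 − 2x)(9 − 2x) for 0 < x < 4.5.
V'(x) = 12x^2 − 176x + 315. Setting V'(x) = 0 gives x ≈ 2.0866 (the root in (0, 4.5)).
V''(x) = 24x − 176 is negative there, so this is the maximum; V ≈ 310.4752.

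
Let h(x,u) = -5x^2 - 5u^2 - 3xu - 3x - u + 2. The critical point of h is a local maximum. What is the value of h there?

223/91

∂h/∂x = -10x - 3u - 3 = 0 and ∂h/∂u = -3x - 10u - 1 = 0, so (x, u) = (-27/91, -1/91).
The Hessian has h_{xx} = -10, h_{uu} = -10, h_{xu} = -3, giving D = 91 > 0 with h_{xx} < 0, so the point is a local maximum.
h(-27/91, -1/91) = 223/91.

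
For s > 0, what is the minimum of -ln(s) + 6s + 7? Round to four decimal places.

9.7918

f'(s) = -1/s + 6 = 0 gives s = 1/6.
f''(s) = 1/s², which is positive for s > 0, so this is a local minimum.
f(1/6) = -1·ln(1/6) + 1 + 7 ≈ 9.7918.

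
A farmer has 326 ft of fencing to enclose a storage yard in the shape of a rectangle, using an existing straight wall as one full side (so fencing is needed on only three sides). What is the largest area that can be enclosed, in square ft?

26569/2

Let the sides perpendicular to the wall have length x and the parallel side y, so 2x + y = 326 and the area is A = xy = x(326 − 2x).
A'(x) = 326 − 4x = 0 gives x = 163/2, and A''(x) = −4 < 0 confirms a maximum.
Then y = 326 − 2·163/2 = 163 and A = 26569/2.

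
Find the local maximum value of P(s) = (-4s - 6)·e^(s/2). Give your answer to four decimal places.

1.3902

Differentiating with the product rule gives P'(s) = (-2s - 7)·e^(s/2). Since e^(s/2) > 0, the only critical point is s = -7/2.
P''(-7/2) has the same sign as -2 < 0, so this is a local maximum.
P(-7/2) = (8)·e^(-7/4) ≈ 1.3902.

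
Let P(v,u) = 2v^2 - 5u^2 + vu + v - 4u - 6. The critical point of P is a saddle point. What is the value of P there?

-215/41

∂P/∂v = 4v + u + 1 = 0 and ∂P/∂u = v - 10u - 4 = 0, so (v, u) = (-6/41, -17/41).
The Hessian has P_{vv} = 4, P_{uu} = -10, P_{vu} = 1, giving D = -41 < 0, so the point is a saddle point.
P(-6/41, -17/41) = -215/41.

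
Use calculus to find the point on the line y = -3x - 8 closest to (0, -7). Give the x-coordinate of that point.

Minimize D(x)^2 = (x + 0)^2 + (-3x - 1)^2.
d/dx[D^2] = 2(x + 0) + 2·(-3)·(-3x - 1) = 0 ⇒ x = -3/10.
Then y = -71/10 and the distance is √(1/10) ≈ 0.3162.

-3/10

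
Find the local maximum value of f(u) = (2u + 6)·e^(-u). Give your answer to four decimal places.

Differentiating with the product rule gives f'(u) = (-2u - 4)·e^(-u). Since e^(-u) > 0, the only critical point is u = -2.
f''(-2) has the same sign as -2 < 0, so this is a local maximum.
f(-2) = (2)·e^(2) ≈ 14.7781.

14.7781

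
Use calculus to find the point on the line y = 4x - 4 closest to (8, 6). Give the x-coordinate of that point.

48/17

Minimize D(x)^2 = (x - 8)^2 + (4x - 10)^2.
d/dx[D^2] = 2(x - 8) + 2·4·(4x - 10) = 0 ⇒ x = 48/17.
Then y = 124/17 and the distance is √(484/17) ≈ 5.3358.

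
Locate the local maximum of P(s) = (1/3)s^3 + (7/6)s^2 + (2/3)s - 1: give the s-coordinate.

-2

Critical points: P'(s) = s^2 + (7/3)s + 2/3 vanishes at s = -2, -1/3.
P''(s) = 2s + 7/3. P''(-2) = -5/3 < 0 ⇒ local maximum; P''(-1/3) = 5/3 > 0 ⇒ local minimum.
The local maximum is P(-2) = -1/3.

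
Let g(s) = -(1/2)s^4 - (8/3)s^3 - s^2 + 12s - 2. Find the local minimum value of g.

-50/3

Critical points: g'(s) = -2s^3 - 8s^2 - 2s + 12 vanishes at s = -3, -2, 1.
Since g''(s) = -6s^2 - 16s - 2, we get g''(-3) = -8 < 0 ⇒ local maximum; g''(-2) = 6 > 0 ⇒ local minimum; g''(1) = -24 < 0 ⇒ local maximum.
Thus g has its local minimum at s = -2, with value -50/3.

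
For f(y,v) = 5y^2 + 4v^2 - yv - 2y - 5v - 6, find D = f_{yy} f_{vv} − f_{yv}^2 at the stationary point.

∂f/∂y = 10y - v - 2 = 0 and ∂f/∂v = -y + 8v - 5 = 0, so (y, v) = (21/79, 52/79).
The Hessian has f_{yy} = 10, f_{vv} = 8, f_{yv} = -1, giving D = 79 > 0 with f_{yy} > 0, so the point is a local minimum.
D = (10)·(8) − (-1)^2 = 79.

79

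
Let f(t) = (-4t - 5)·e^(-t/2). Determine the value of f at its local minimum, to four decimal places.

f'(t) = (-4)·e^(-t/2) + (-4t - 5)·(-1/2)·e^(-t/2) = (2t - 3/2)·e^(-t/2). Since e^(-t/2) > 0, the only critical point is t = 3/4.
f''(3/4) has the same sign as 2 > 0, so this is a local minimum.
f(3/4) = (-8)·e^(-3/8) ≈ -5.4983.

-5.4983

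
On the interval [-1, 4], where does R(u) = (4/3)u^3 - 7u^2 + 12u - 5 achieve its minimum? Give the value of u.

The derivative is 4u^2 - 14u + 12, which vanishes at u = 3/2 and u = 2.
Candidates: R(-1) = -76/3; R(3/2) = 7/4; R(2) = 5/3; R(4) = 49/3.
Hence the absolute minimum is -76/3 at u = -1.

-1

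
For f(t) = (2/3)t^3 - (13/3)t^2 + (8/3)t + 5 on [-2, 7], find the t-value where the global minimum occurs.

The derivative is 2t^2 - (26/3)t + 8/3, which vanishes at t = 1/3 and t = 4.
Evaluating at the critical points and endpoints: f(-2) = -23,  f(1/3) = 440/81,  f(4) = -11,  f(7) = 40.
So the minimum is f(-2) = -23.

-2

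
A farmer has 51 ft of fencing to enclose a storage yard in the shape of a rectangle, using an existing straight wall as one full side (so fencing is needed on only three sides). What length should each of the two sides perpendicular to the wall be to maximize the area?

51/4

Let the sides perpendicular to the wall have length x and the parallel side y, so 2x + y = 51 and the area is A = xy = x(51 − 2x).
A'(x) = 51 − 4x = 0 gives x = 51/4, and A''(x) = −4 < 0 confirms a maximum.
Then y = 51 − 2·51/4 = 51/2 and A = 2601/8.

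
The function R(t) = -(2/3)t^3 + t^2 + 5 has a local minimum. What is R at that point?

5

R'(t) = -2t^2 + 2t = 0 at t = 0, 1.
Since R''(t) = -4t + 2, we get R''(0) = 2 > 0 ⇒ local minimum; R''(1) = -2 < 0 ⇒ local maximum.
The local minimum is R(0) = 5.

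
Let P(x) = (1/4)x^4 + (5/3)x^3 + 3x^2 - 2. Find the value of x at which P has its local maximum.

P'(x) = x^3 + 5x^2 + 6x. Setting P'(x) = 0 gives x ∈ {-3, -2, 0}.
Second-derivative test with P''(x) = 3x^2 + 10x + 6: P''(-3) = 3 > 0 ⇒ local minimum; P''(-2) = -2 < 0 ⇒ local maximum; P''(0) = 6 > 0 ⇒ local minimum.
Thus P has its local maximum at x = -2, with value 2/3.

-2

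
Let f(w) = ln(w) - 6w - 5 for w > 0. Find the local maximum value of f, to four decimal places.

f'(w) = 1/w − 6 = 0 gives w = 1/6.
f''(w) = -1/w², which is negative for w > 0, so this is a local maximum.
f(1/6) = 1·ln(1/6) - 1 - 5 ≈ -7.7918.

-7.7918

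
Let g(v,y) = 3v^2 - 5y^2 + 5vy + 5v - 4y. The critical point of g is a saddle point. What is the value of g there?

∂g/∂v = 6v + 5y + 5 = 0 and ∂g/∂y = 5v - 10y - 4 = 0, so (v, y) = (-6/17, -49/85).
The Hessian has g_{vv} = 6, g_{yy} = -10, g_{vy} = 5, giving D = -85 < 0, so the point is a saddle point.
g(-6/17, -49/85) = 23/85.

23/85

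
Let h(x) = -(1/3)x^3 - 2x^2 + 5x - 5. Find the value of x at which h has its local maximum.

h'(x) = -x^2 - 4x + 5. Setting h'(x) = 0 gives x ∈ {-5, 1}.
Second-derivative test with h''(x) = -2x - 4: h''(-5) = 6 > 0 ⇒ local minimum; h''(1) = -6 < 0 ⇒ local maximum.
The local maximum is h(1) = -7/3.

1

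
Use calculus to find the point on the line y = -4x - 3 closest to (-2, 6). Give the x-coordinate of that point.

-38/17

Minimize D(x)^2 = (x + 2)^2 + (-4x - 9)^2.
d/dx[D^2] = 2(x + 2) + 2·(-4)·(-4x - 9) = 0 ⇒ x = -38/17.
Then y = 101/17 and the distance is √(1/17) ≈ 0.2425.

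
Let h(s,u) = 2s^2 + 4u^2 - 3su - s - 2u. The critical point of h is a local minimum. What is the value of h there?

∂h/∂s = 4s - 3u - 1 = 0 and ∂h/∂u = -3s + 8u - 2 = 0, so (s, u) = (14/23, 11/23).
The Hessian has h_{ss} = 4, h_{uu} = 8, h_{su} = -3, giving D = 23 > 0 with h_{ss} > 0, so the point is a local minimum.
h(14/23, 11/23) = -18/23.

-18/23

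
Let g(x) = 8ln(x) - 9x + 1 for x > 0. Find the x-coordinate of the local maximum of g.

8/9

g'(x) = 8/x − 9 = 0 gives x = 8/9.
g''(x) = -8/x², which is negative for x > 0, so this is a local maximum.
g(8/9) = 8·ln(8/9) - 8 + 1 ≈ -7.9423.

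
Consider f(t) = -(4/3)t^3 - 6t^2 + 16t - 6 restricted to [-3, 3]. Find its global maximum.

The derivative is -4t^2 - 12t + 16, whose only zero in [-3, 3] is t = 1.
Compare values at every candidate in [-3, 3]: f(-3) = -72, f(1) = 8/3, f(3) = -48.
The maximum over the interval is 8/3, attained at t = 1.

8/3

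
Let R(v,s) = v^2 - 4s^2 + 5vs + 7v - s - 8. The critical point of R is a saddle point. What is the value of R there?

-488/41

∂R/∂v = 2v + 5s + 7 = 0 and ∂R/∂s = 5v - 8s - 1 = 0, so (v, s) = (-51/41, -37/41).
The Hessian has R_{vv} = 2, R_{ss} = -8, R_{vs} = 5, giving D = -41 < 0, so the point is a saddle point.
R(-51/41, -37/41) = -488/41.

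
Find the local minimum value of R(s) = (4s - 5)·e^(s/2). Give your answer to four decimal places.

By the product rule, R'(s) = (2s + 3/2)·e^(s/2). Since e^(s/2) > 0, the only critical point is s = -3/4.
R''(-3/4) has the same sign as 2 > 0, so this is a local minimum.
R(-3/4) = (-8)·e^(-3/8) ≈ -5.4983.

-5.4983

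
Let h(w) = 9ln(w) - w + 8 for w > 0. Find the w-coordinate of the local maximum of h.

h'(w) = 9/w − 1 = 0 gives w = 9.
h''(w) = -9/w², which is negative for w > 0, so this is a local maximum.
h(9) = 9·ln(9) - 9 + 8 ≈ 18.7750.

9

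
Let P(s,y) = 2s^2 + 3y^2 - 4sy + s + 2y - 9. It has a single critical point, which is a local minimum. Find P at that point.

-91/8

∂P/∂s = 4s - 4y + 1 = 0 and ∂P/∂y = -4s + 6y + 2 = 0, so (s, y) = (-7/4, -3/2).
The Hessian has P_{ss} = 4, P_{yy} = 6, P_{sy} = -4, giving D = 8 > 0 with P_{ss} > 0, so the point is a local minimum.
P(-7/4, -3/2) = -91/8.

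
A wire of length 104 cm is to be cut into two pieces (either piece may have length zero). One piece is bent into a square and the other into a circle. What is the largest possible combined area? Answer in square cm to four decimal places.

Let x be the length used for the square. Square side x/4; circle radius (104−x)/(2π).
A(x) = (x/4)² + π·((104−x)/(2π))² = x²/16 + (104−x)²/(4π) for 0 ≤ x ≤ 104. A'(x) = x/8 − (104−x)/(2π) = 0 gives x = 4·104/(π+4) ≈ 58.2503.
A'' > 0, so the interior critical point is a minimum; the maximum is at an endpoint. A(0) = 860.7099 and A(104) = 676.0000, so the largest area is 860.7099.

860.7099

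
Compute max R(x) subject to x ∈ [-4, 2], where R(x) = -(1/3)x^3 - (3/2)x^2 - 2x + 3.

Differentiating, R'(x) = -x^2 - 3x - 2; which vanishes at x = -2 and x = -1.
Evaluating at the critical points and endpoints: R(-4) = 25/3; R(-2) = 11/3; R(-1) = 23/6; R(2) = -29/3.
So the maximum is R(-4) = 25/3.

25/3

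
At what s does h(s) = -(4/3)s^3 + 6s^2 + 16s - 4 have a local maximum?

h'(s) = -4s^2 + 12s + 16 = 0 at s = -1, 4.
h''(s) = -8s + 12. h''(-1) = 20 > 0 ⇒ local minimum; h''(4) = -20 < 0 ⇒ local maximum.
So the local maximum value is h(4) = 212/3.

4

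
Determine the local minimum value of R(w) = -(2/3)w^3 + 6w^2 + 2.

R'(w) = -2w^2 + 12w = 0 at w = 0, 6.
Since R''(w) = -4w + 12, we get R''(0) = 12 > 0 ⇒ local minimum; R''(6) = -12 < 0 ⇒ local maximum.
Thus R has its local minimum at w = 0, with value 2.

2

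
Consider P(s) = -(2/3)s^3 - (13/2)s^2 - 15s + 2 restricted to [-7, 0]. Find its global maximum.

P'(s) = -2s^2 - 13s - 15, which vanishes at s = -5 and s = -3/2.
Candidates: P(-7) = 103/6; P(-5) = -13/6; P(-3/2) = 97/8; P(0) = 2.
Hence the absolute maximum is 103/6 at s = -7.

103/6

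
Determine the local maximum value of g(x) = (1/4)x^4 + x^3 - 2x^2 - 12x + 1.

g'(x) = x^3 + 3x^2 - 4x - 12. Setting g'(x) = 0 gives x ∈ {-3, -2, 2}.
g''(x) = 3x^2 + 6x - 4. g''(-3) = 5 > 0 ⇒ local minimum; g''(-2) = -4 < 0 ⇒ local maximum; g''(2) = 20 > 0 ⇒ local minimum.
Thus g has its local maximum at x = -2, with value 13.

13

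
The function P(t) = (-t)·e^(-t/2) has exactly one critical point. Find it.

2

Differentiating with the product rule gives P'(t) = ((1/2)t - 1)·e^(-t/2). Since e^(-t/2) > 0, the only critical point is t = 2.
P''(2) has the same sign as 1/2 > 0, so this is a local minimum.
P(2) = (-2)·e^(-1) ≈ -0.7358.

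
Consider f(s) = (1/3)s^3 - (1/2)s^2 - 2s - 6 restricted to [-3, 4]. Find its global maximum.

-2/3

The derivative is s^2 - s - 2, which vanishes at s = -1 and s = 2.
Compare values at every candidate in [-3, 4]: f(-3) = -27/2,  f(-1) = -29/6,  f(2) = -28/3,  f(4) = -2/3.
Hence the absolute maximum is -2/3 at s = 4.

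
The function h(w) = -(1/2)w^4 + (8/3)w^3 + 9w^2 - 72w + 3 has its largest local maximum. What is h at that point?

Critical points: h'(w) = -2w^3 + 8w^2 + 18w - 72 vanishes at w = -3, 3, 4.
h''(w) = -6w^2 + 16w + 18. h''(-3) = -84 < 0 ⇒ local maximum; h''(3) = 12 > 0 ⇒ local minimum; h''(4) = -14 < 0 ⇒ local maximum.
So the largest local maximum value is h(-3) = 375/2.

375/2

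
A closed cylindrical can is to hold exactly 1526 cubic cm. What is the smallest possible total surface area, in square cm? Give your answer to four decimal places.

With radius r and height h, πr²h = 1526 so h = 1526/(πr²), and S(r) = 2πr² + 2πrh = 2πr² + 2·1526/r.
S'(r) = 4πr − 2·1526/r² = 0 ⇒ r³ = 1526/(2π), so r ≈ 6.2391 and h = 2r ≈ 12.4783.
S''(r) = 4π + 4·1526/r³ > 0, so this is the minimum; S ≈ 733.7547.

733.7547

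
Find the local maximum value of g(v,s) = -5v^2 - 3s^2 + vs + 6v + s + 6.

473/59

∂g/∂v = -10v + s + 6 = 0 and ∂g/∂s = v - 6s + 1 = 0, so (v, s) = (37/59, 16/59).
The Hessian has g_{vv} = -10, g_{ss} = -6, g_{vs} = 1, giving D = 59 > 0 with g_{vv} < 0, so the point is a local maximum.
g(37/59, 16/59) = 473/59.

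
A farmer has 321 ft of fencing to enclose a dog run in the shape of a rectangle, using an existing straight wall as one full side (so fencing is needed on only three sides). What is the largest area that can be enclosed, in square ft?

103041/8

Let the sides perpendicular to the wall have length x and the parallel side y, so 2x + y = 321 and the area is A = xy = x(321 − 2x).
A'(x) = 321 − 4x = 0 gives x = 321/4, and A''(x) = −4 < 0 confirms a maximum.
Then y = 321 − 2·321/4 = 321/2 and A = 103041/8.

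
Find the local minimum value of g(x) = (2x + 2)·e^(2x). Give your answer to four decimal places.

-0.0498

Differentiating with the product rule gives g'(x) = (4x + 6)·e^(2x). Since e^(2x) > 0, the only critical point is x = -3/2.
g''(-3/2) has the same sign as 4 > 0, so this is a local minimum.
g(-3/2) = (-1)·e^(-3) ≈ -0.0498.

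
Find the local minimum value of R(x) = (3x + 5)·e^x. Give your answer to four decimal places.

-0.2085

R'(x) = 3·e^x + (3x + 5)·1·e^x = (3x + 8)·e^x. Since e^x > 0, the only critical point is x = -8/3.
R''(-8/3) has the same sign as 3 > 0, so this is a local minimum.
R(-8/3) = (-3)·e^(-8/3) ≈ -0.2085.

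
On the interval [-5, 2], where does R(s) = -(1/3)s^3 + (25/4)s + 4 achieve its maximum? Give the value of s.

-5

R'(s) = -s^2 + 25/4, whose only zero in [-5, 2] is s = -5/2.
Compare values at every candidate in [-5, 2]: R(-5) = 173/12,  R(-5/2) = -77/12,  R(2) = 83/6.
So the maximum is R(-5) = 173/12.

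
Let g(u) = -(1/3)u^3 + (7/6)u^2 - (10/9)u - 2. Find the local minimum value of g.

Critical points: g'(u) = -u^2 + (7/3)u - 10/9 vanishes at u = 2/3, 5/3.
Second-derivative test with g''(u) = -2u + 7/3: g''(2/3) = 1 > 0 ⇒ local minimum; g''(5/3) = -1 < 0 ⇒ local maximum.
So the local minimum value is g(2/3) = -188/81.

-188/81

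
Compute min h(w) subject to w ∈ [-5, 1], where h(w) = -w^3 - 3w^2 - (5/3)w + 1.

-14/3

h'(w) = -3w^2 - 6w - 5/3, which vanishes at w = -5/3 and w = -1/3.
Compare values at every candidate in [-5, 1]: h(-5) = 178/3, h(-5/3) = 2/27, h(-1/3) = 34/27, h(1) = -14/3.
Hence the absolute minimum is -14/3 at w = 1.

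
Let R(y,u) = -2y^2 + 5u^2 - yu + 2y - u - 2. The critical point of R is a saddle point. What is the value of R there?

∂R/∂y = -4y - u + 2 = 0 and ∂R/∂u = -y + 10u - 1 = 0, so (y, u) = (19/41, 6/41).
The Hessian has R_{yy} = -4, R_{uu} = 10, R_{yu} = -1, giving D = -41 < 0, so the point is a saddle point.
R(19/41, 6/41) = -66/41.

-66/41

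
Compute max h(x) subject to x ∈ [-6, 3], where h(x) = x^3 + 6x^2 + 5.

86

Differentiating, h'(x) = 3x^2 + 12x; which vanishes at x = -4 and x = 0.
Evaluating at the critical points and endpoints: h(-6) = 5,  h(-4) = 37,  h(0) = 5,  h(3) = 86.
So the maximum is h(3) = 86.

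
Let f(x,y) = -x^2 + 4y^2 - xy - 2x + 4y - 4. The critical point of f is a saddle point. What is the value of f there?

-76/17

∂f/∂x = -2x - y - 2 = 0 and ∂f/∂y = -x + 8y + 4 = 0, so (x, y) = (-12/17, -10/17).
The Hessian has f_{xx} = -2, f_{yy} = 8, f_{xy} = -1, giving D = -17 < 0, so the point is a saddle point.
f(-12/17, -10/17) = -76/17.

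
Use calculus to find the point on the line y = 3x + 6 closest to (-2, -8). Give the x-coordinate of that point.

-22/5

Minimize D(x)^2 = (x + 2)^2 + (3x + 14)^2.
d/dx[D^2] = 2(x + 2) + 2·3·(3x + 14) = 0 ⇒ x = -22/5.
Then y = -36/5 and the distance is √(32/5) ≈ 2.5298.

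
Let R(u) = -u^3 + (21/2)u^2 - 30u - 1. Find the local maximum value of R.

R'(u) = -3u^2 + 21u - 30. Setting R'(u) = 0 gives u ∈ {2, 5}.
Second-derivative test with R''(u) = -6u + 21: R''(2) = 9 > 0 ⇒ local minimum; R''(5) = -9 < 0 ⇒ local maximum.
Thus R has its local maximum at u = 5, with value -27/2.

-27/2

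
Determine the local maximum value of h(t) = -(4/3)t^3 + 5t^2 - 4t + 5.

19/3

h'(t) = -4t^2 + 10t - 4. Setting h'(t) = 0 gives t ∈ {1/2, 2}.
Since h''(t) = -8t + 10, we get h''(1/2) = 6 > 0 ⇒ local minimum; h''(2) = -6 < 0 ⇒ local maximum.
So the local maximum value is h(2) = 19/3.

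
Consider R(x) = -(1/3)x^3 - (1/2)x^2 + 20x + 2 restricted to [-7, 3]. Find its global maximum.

The derivative is -x^2 - x + 20, whose only zero in [-7, 3] is x = -5.
Candidates: R(-7) = -289/6,  R(-5) = -413/6,  R(3) = 97/2.
So the maximum is R(3) = 97/2.

97/2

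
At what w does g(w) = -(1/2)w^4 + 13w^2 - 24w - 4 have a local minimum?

Critical points: g'(w) = -2w^3 + 26w - 24 vanishes at w = -4, 1, 3.
g''(w) = -6w^2 + 26. g''(-4) = -70 < 0 ⇒ local maximum; g''(1) = 20 > 0 ⇒ local minimum; g''(3) = -28 < 0 ⇒ local maximum.
So the local minimum value is g(1) = -31/2.

1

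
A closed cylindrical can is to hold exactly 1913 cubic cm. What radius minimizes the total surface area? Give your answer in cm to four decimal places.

With radius r and height h, πr²h = 1913 so h = 1913/(πr²), and S(r) = 2πr² + 2πrh = 2πr² + 2·1913/r.
S'(r) = 4πr − 2·1913/r² = 0 ⇒ r³ = 1913/(2π), so r ≈ 6.7274 and h = 2r ≈ 13.4547.
S''(r) = 4π + 4·1913/r³ > 0, so this is the minimum; S ≈ 853.0828.

6.7274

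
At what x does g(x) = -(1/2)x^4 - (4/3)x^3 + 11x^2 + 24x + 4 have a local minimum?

g'(x) = -2x^3 - 4x^2 + 22x + 24. Setting g'(x) = 0 gives x ∈ {-4, -1, 3}.
Second-derivative test with g''(x) = -6x^2 - 8x + 22: g''(-4) = -42 < 0 ⇒ local maximum; g''(-1) = 24 > 0 ⇒ local minimum; g''(3) = -56 < 0 ⇒ local maximum.
So the local minimum value is g(-1) = -49/6.

-1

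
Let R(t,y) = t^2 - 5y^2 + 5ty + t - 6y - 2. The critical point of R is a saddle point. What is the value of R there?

-29/45

∂R/∂t = 2t + 5y + 1 = 0 and ∂R/∂y = 5t - 10y - 6 = 0, so (t, y) = (4/9, -17/45).
The Hessian has R_{tt} = 2, R_{yy} = -10, R_{ty} = 5, giving D = -45 < 0, so the point is a saddle point.
R(4/9, -17/45) = -29/45.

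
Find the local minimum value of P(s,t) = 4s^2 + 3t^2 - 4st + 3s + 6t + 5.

∂P/∂s = 8s - 4t + 3 = 0 and ∂P/∂t = -4s + 6t + 6 = 0, so (s, t) = (-21/16, -15/8).
The Hessian has P_{ss} = 8, P_{tt} = 6, P_{st} = -4, giving D = 32 > 0 with P_{ss} > 0, so the point is a local minimum.
P(-21/16, -15/8) = -83/32.

-83/32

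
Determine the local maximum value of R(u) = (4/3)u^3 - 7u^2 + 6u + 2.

41/12

R'(u) = 4u^2 - 14u + 6 = 0 at u = 1/2, 3.
R''(u) = 8u - 14. R''(1/2) = -10 < 0 ⇒ local maximum; R''(3) = 10 > 0 ⇒ local minimum.
So the local maximum value is R(1/2) = 41/12.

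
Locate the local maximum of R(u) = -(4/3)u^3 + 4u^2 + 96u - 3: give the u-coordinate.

6

Critical points: R'(u) = -4u^2 + 8u + 96 vanishes at u = -4, 6.
Second-derivative test with R''(u) = -8u + 8: R''(-4) = 40 > 0 ⇒ local minimum; R''(6) = -40 < 0 ⇒ local maximum.
The local maximum is R(6) = 429.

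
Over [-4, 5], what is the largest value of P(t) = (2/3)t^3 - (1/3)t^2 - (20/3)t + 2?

131/3

Differentiating, P'(t) = 2t^2 - (2/3)t - 20/3; which vanishes at t = -5/3 and t = 2.
Candidates: P(-4) = -58/3,  P(-5/3) = 737/81,  P(2) = -22/3,  P(5) = 131/3.
Hence the absolute maximum is 131/3 at t = 5.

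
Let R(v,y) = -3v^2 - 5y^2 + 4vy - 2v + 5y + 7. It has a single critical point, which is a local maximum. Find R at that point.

33/4

∂R/∂v = -6v + 4y - 2 = 0 and ∂R/∂y = 4v - 10y + 5 = 0, so (v, y) = (0, 1/2).
The Hessian has R_{vv} = -6, R_{yy} = -10, R_{vy} = 4, giving D = 44 > 0 with R_{vv} < 0, so the point is a local maximum.
R(0, 1/2) = 33/4.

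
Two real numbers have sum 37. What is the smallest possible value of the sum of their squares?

1369/2

With a + b = 37, a^2 + b^2 = a^2 + (37 − a)^2.
The derivative 2a − 2(37 − a) = 4a − 74 vanishes at a = 37/2; second derivative 4 > 0, a minimum.
The minimum is 2·(37/2)^2 = 1369/2.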